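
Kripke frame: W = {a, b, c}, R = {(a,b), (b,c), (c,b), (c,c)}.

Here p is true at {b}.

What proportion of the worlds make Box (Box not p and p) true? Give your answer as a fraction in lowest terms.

a: successors {b}; Box not p and p there: b:T. ✓
b: successors {c}; Box not p and p there: c:F. ✗
c: successors {b, c}; Box not p and p there: b:T, c:F. ✗
That's 1 of 3 worlds, so 1/3.

1/3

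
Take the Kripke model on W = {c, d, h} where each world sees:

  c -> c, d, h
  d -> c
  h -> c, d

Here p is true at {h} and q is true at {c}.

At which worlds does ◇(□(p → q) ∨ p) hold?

c: successors {c, d, h}; □(p → q) ∨ p there: c:F, d:T, h:T. ✓
d: successors {c}; □(p → q) ∨ p there: c:F. ✗
h: successors {c, d}; □(p → q) ∨ p there: c:F, d:T. ✓

{c, h}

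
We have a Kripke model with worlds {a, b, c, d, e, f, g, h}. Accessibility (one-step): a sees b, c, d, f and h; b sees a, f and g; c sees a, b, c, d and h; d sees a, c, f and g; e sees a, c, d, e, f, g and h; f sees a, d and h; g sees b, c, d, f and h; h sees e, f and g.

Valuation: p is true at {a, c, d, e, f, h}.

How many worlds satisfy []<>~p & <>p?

2

a: []<>~p is F, <>p is T. ✗
b: []<>~p is F, <>p is T. ✗
c: []<>~p is T, <>p is T. ✓
d: []<>~p is F, <>p is T. ✗
e: []<>~p is F, <>p is T. ✗
f: []<>~p is T, <>p is T. ✓
g: []<>~p is F, <>p is T. ✗
h: []<>~p is F, <>p is T. ✗
Satisfying worlds: {c, f}.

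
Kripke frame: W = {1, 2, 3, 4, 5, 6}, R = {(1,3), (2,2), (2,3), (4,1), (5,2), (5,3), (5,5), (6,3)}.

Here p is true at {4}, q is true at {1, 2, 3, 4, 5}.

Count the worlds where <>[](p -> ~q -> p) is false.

1: successors {3}; [](p -> ~q -> p) there: 3:T. ✓
2: successors {2, 3}; [](p -> ~q -> p) there: 2:T, 3:T. ✓
3: no successors, so <>[](p -> ~q -> p) fails. ✗
4: successors {1}; [](p -> ~q -> p) there: 1:T. ✓
5: successors {2, 3, 5}; [](p -> ~q -> p) there: 2:T, 3:T, 5:T. ✓
6: successors {3}; [](p -> ~q -> p) there: 3:T. ✓
Satisfying worlds: {1, 2, 4, 5, 6}.
So <>[](p -> ~q -> p) fails at the other 1 world.

1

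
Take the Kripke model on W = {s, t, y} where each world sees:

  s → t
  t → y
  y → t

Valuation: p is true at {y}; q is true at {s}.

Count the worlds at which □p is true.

s: successors {t}; p there: t:F. ✗
t: successors {y}; p there: y:T. ✓
y: successors {t}; p there: t:F. ✗
Satisfying worlds: {t}.

1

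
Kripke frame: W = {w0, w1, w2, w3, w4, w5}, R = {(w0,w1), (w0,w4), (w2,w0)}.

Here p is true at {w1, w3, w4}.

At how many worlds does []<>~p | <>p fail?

w0: []<>~p is F, <>p is T. ✓
w1: []<>~p is T, <>p is F. ✓
w2: []<>~p is F, <>p is F. ✗
w3: []<>~p is T, <>p is F. ✓
w4: []<>~p is T, <>p is F. ✓
w5: []<>~p is T, <>p is F. ✓
Satisfying worlds: {w0, w1, w3, w4, w5}.
So []<>~p | <>p fails at the other 1 world.

1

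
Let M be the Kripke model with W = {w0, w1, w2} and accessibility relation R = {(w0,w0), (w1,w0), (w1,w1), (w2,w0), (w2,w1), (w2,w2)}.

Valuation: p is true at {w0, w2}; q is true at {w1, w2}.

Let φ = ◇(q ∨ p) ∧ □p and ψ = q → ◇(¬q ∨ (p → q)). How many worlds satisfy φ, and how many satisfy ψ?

1 and 3

For ◇(q ∨ p) ∧ □p:
w0: ◇(q ∨ p) is T, □p is T. ✓
w1: ◇(q ∨ p) is T, □p is F. ✗
w2: ◇(q ∨ p) is T, □p is F. ✗
— 1 world.
For q → ◇(¬q ∨ (p → q)):
w0: q is F, ◇(¬q ∨ (p → q)) is T. ✓
w1: q is T, ◇(¬q ∨ (p → q)) is T. ✓
w2: q is T, ◇(¬q ∨ (p → q)) is T. ✓
— 3 worlds.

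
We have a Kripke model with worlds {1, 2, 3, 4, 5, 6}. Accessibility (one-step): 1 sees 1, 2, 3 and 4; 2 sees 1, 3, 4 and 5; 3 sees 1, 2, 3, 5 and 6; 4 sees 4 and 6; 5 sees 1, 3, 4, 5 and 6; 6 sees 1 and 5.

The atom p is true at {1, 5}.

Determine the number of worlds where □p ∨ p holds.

3

1: □p is F, p is T. ✓
2: □p is F, p is F. ✗
3: □p is F, p is F. ✗
4: □p is F, p is F. ✗
5: □p is F, p is T. ✓
6: □p is T, p is F. ✓
Satisfying worlds: {1, 5, 6}.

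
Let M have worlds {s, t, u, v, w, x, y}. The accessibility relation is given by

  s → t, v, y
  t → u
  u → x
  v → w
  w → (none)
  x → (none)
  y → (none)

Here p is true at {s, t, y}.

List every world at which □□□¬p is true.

{s, t, u, v, w, x, y}

s: successors {t, v, y}; □□¬p there: t:T, v:T, y:T. ✓
t: successors {u}; □□¬p there: u:T. ✓
u: successors {x}; □□¬p there: x:T. ✓
v: successors {w}; □□¬p there: w:T. ✓
w: no successors, so □□□¬p holds vacuously. ✓
x: no successors, so □□□¬p holds vacuously. ✓
y: no successors, so □□□¬p holds vacuously. ✓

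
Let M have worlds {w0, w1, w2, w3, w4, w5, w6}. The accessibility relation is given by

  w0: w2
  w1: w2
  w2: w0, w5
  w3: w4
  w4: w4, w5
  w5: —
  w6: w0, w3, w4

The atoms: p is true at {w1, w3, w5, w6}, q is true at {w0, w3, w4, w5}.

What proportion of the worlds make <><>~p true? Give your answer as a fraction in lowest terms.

6/7

w0: successors {w2}; <>~p there: w2:T. ✓
w1: successors {w2}; <>~p there: w2:T. ✓
w2: successors {w0, w5}; <>~p there: w0:T, w5:F. ✓
w3: successors {w4}; <>~p there: w4:T. ✓
w4: successors {w4, w5}; <>~p there: w4:T, w5:F. ✓
w5: no successors, so <><>~p fails. ✗
w6: successors {w0, w3, w4}; <>~p there: w0:T, w3:T, w4:T. ✓
That's 6 of 7 worlds, so 6/7.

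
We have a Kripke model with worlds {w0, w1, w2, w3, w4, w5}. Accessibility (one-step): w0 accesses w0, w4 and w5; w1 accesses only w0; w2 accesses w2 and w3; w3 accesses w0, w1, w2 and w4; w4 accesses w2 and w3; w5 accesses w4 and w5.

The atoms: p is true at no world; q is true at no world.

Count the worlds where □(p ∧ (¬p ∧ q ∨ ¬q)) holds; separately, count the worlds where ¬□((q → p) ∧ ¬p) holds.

For □(p ∧ (¬p ∧ q ∨ ¬q)):
w0: successors {w0, w4, w5}; p ∧ (¬p ∧ q ∨ ¬q) there: w0:F, w4:F, w5:F. ✗
w1: successors {w0}; p ∧ (¬p ∧ q ∨ ¬q) there: w0:F. ✗
w2: successors {w2, w3}; p ∧ (¬p ∧ q ∨ ¬q) there: w2:F, w3:F. ✗
w3: successors {w0, w1, w2, w4}; p ∧ (¬p ∧ q ∨ ¬q) there: w0:F, w1:F, w2:F, w4:F. ✗
w4: successors {w2, w3}; p ∧ (¬p ∧ q ∨ ¬q) there: w2:F, w3:F. ✗
w5: successors {w4, w5}; p ∧ (¬p ∧ q ∨ ¬q) there: w4:F, w5:F. ✗
— 0 worlds.
For ¬□((q → p) ∧ ¬p):
w0: □((q → p) ∧ ¬p) is T. ✗
w1: □((q → p) ∧ ¬p) is T. ✗
w2: □((q → p) ∧ ¬p) is T. ✗
w3: □((q → p) ∧ ¬p) is T. ✗
w4: □((q → p) ∧ ¬p) is T. ✗
w5: □((q → p) ∧ ¬p) is T. ✗
— 0 worlds.

0 and 0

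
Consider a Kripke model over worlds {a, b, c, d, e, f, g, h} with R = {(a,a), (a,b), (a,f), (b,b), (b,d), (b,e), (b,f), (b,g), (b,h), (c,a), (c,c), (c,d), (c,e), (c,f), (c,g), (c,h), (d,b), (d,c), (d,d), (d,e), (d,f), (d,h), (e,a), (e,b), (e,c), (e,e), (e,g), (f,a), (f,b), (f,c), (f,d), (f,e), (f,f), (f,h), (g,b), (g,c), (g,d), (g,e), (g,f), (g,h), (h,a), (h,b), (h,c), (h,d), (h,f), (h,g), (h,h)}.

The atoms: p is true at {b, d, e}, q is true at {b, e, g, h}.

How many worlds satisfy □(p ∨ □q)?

a: successors {a, b, f}; p ∨ □q there: a:F, b:T, f:F. ✗
b: successors {b, d, e, f, g, h}; p ∨ □q there: b:T, d:T, e:T, f:F, g:F, h:F. ✗
c: successors {a, c, d, e, f, g, h}; p ∨ □q there: a:F, c:F, d:T, e:T, f:F, g:F, h:F. ✗
d: successors {b, c, d, e, f, h}; p ∨ □q there: b:T, c:F, d:T, e:T, f:F, h:F. ✗
e: successors {a, b, c, e, g}; p ∨ □q there: a:F, b:T, c:F, e:T, g:F. ✗
f: successors {a, b, c, d, e, f, h}; p ∨ □q there: a:F, b:T, c:F, d:T, e:T, f:F, h:F. ✗
g: successors {b, c, d, e, f, h}; p ∨ □q there: b:T, c:F, d:T, e:T, f:F, h:F. ✗
h: successors {a, b, c, d, f, g, h}; p ∨ □q there: a:F, b:T, c:F, d:T, f:F, g:F, h:F. ✗
Satisfying worlds: ∅.

0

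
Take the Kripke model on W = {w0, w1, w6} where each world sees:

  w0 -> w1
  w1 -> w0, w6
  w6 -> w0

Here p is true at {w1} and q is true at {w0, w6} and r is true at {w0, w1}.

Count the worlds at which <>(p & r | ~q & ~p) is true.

w0: successors {w1}; p & r | ~q & ~p there: w1:T. ✓
w1: successors {w0, w6}; p & r | ~q & ~p there: w0:F, w6:F. ✗
w6: successors {w0}; p & r | ~q & ~p there: w0:F. ✗
Satisfying worlds: {w0}.

1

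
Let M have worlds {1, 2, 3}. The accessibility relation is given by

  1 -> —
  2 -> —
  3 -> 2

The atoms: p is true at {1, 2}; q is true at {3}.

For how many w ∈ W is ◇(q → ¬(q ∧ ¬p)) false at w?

1: no successors, so ◇(q → ¬(q ∧ ¬p)) fails. ✗
2: no successors, so ◇(q → ¬(q ∧ ¬p)) fails. ✗
3: successors {2}; q → ¬(q ∧ ¬p) there: 2:T. ✓
Satisfying worlds: {3}.
So ◇(q → ¬(q ∧ ¬p)) fails at the other 2 worlds.

2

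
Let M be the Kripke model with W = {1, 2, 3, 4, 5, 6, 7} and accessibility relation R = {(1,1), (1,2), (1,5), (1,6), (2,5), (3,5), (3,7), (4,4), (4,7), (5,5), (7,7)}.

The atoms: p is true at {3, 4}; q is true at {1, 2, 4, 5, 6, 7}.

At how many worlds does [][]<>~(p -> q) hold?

1: successors {1, 2, 5, 6}; []<>~(p -> q) there: 1:F, 2:F, 5:F, 6:T. ✗
2: successors {5}; []<>~(p -> q) there: 5:F. ✗
3: successors {5, 7}; []<>~(p -> q) there: 5:F, 7:F. ✗
4: successors {4, 7}; []<>~(p -> q) there: 4:F, 7:F. ✗
5: successors {5}; []<>~(p -> q) there: 5:F. ✗
6: no successors, so [][]<>~(p -> q) holds vacuously. ✓
7: successors {7}; []<>~(p -> q) there: 7:F. ✗
Satisfying worlds: {6}.

1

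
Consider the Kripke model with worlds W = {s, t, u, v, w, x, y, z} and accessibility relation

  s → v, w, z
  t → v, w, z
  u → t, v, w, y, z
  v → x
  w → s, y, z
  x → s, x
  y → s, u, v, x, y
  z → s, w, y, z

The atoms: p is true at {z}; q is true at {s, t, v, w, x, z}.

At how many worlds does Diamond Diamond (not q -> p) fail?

0

s: successors {v, w, z}; Diamond (not q -> p) there: v:T, w:T, z:T. ✓
t: successors {v, w, z}; Diamond (not q -> p) there: v:T, w:T, z:T. ✓
u: successors {t, v, w, y, z}; Diamond (not q -> p) there: t:T, v:T, w:T, y:T, z:T. ✓
v: successors {x}; Diamond (not q -> p) there: x:T. ✓
w: successors {s, y, z}; Diamond (not q -> p) there: s:T, y:T, z:T. ✓
x: successors {s, x}; Diamond (not q -> p) there: s:T, x:T. ✓
y: successors {s, u, v, x, y}; Diamond (not q -> p) there: s:T, u:T, v:T, x:T, y:T. ✓
z: successors {s, w, y, z}; Diamond (not q -> p) there: s:T, w:T, y:T, z:T. ✓
Satisfying worlds: {s, t, u, v, w, x, y, z}.
So Diamond Diamond (not q -> p) fails at the other 0 worlds.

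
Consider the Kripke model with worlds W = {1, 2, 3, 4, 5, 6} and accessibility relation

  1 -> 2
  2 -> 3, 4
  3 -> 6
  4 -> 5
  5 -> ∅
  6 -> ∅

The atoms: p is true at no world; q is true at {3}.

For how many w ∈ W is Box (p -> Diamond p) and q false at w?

5

1: Box (p -> Diamond p) is T, q is F. ✗
2: Box (p -> Diamond p) is T, q is F. ✗
3: Box (p -> Diamond p) is T, q is T. ✓
4: Box (p -> Diamond p) is T, q is F. ✗
5: Box (p -> Diamond p) is T, q is F. ✗
6: Box (p -> Diamond p) is T, q is F. ✗
Satisfying worlds: {3}.
So Box (p -> Diamond p) and q fails at the other 5 worlds.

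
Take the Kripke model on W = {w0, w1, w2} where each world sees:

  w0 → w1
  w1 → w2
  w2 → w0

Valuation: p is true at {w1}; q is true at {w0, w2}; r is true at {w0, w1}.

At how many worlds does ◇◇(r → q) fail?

w0: successors {w1}; ◇(r → q) there: w1:T. ✓
w1: successors {w2}; ◇(r → q) there: w2:T. ✓
w2: successors {w0}; ◇(r → q) there: w0:F. ✗
Satisfying worlds: {w0, w1}.
So ◇◇(r → q) fails at the other 1 world.

1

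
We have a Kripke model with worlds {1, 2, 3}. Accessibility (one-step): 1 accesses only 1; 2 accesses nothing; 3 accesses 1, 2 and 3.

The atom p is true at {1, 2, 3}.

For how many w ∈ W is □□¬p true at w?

1: successors {1}; □¬p there: 1:F. ✗
2: no successors, so □□¬p holds vacuously. ✓
3: successors {1, 2, 3}; □¬p there: 1:F, 2:T, 3:F. ✗
Satisfying worlds: {2}.

1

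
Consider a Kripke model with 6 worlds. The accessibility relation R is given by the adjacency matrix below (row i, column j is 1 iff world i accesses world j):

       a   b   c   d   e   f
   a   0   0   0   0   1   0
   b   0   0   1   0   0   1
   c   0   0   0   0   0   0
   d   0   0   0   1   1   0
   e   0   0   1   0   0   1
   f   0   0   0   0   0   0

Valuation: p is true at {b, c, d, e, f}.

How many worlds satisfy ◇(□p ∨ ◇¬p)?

a: successors {e}; □p ∨ ◇¬p there: e:T. ✓
b: successors {c, f}; □p ∨ ◇¬p there: c:T, f:T. ✓
c: no successors, so ◇(□p ∨ ◇¬p) fails. ✗
d: successors {d, e}; □p ∨ ◇¬p there: d:T, e:T. ✓
e: successors {c, f}; □p ∨ ◇¬p there: c:T, f:T. ✓
f: no successors, so ◇(□p ∨ ◇¬p) fails. ✗
Satisfying worlds: {a, b, d, e}.

4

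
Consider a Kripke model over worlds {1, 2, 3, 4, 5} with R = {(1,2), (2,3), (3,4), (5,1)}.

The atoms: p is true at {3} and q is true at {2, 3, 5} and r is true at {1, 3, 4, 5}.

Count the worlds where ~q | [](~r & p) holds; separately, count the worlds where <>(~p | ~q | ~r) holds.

For ~q | [](~r & p):
1: ~q is T, [](~r & p) is F. ✓
2: ~q is F, [](~r & p) is F. ✗
3: ~q is F, [](~r & p) is F. ✗
4: ~q is T, [](~r & p) is T. ✓
5: ~q is F, [](~r & p) is F. ✗
— 2 worlds.
For <>(~p | ~q | ~r):
1: successors {2}; ~p | ~q | ~r there: 2:T. ✓
2: successors {3}; ~p | ~q | ~r there: 3:F. ✗
3: successors {4}; ~p | ~q | ~r there: 4:T. ✓
4: no successors, so <>(~p | ~q | ~r) fails. ✗
5: successors {1}; ~p | ~q | ~r there: 1:T. ✓
— 3 worlds.

2 and 3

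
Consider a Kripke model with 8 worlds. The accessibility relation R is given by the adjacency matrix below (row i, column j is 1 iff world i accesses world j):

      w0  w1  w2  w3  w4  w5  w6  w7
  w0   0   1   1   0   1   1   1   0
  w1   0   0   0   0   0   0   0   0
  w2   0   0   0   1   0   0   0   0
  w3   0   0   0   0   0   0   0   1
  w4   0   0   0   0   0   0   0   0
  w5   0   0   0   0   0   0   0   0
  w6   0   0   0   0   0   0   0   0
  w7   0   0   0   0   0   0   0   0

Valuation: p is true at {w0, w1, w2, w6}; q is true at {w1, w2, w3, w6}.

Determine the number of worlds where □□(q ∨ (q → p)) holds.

w0: successors {w1, w2, w4, w5, w6}; □(q ∨ (q → p)) there: w1:T, w2:T, w4:T, w5:T, w6:T. ✓
w1: no successors, so □□(q ∨ (q → p)) holds vacuously. ✓
w2: successors {w3}; □(q ∨ (q → p)) there: w3:T. ✓
w3: successors {w7}; □(q ∨ (q → p)) there: w7:T. ✓
w4: no successors, so □□(q ∨ (q → p)) holds vacuously. ✓
w5: no successors, so □□(q ∨ (q → p)) holds vacuously. ✓
w6: no successors, so □□(q ∨ (q → p)) holds vacuously. ✓
w7: no successors, so □□(q ∨ (q → p)) holds vacuously. ✓
Satisfying worlds: {w0, w1, w2, w3, w4, w5, w6, w7}.

8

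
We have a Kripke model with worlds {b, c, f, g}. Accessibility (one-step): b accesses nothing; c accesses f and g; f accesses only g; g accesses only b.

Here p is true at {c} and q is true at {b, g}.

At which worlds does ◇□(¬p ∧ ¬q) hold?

b: no successors, so ◇□(¬p ∧ ¬q) fails. ✗
c: successors {f, g}; □(¬p ∧ ¬q) there: f:F, g:F. ✗
f: successors {g}; □(¬p ∧ ¬q) there: g:F. ✗
g: successors {b}; □(¬p ∧ ¬q) there: b:T. ✓

{g}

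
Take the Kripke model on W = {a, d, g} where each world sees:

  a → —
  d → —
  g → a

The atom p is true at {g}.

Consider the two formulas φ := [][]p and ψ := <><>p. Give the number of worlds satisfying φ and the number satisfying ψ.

For [][]p:
a: no successors, so [][]p holds vacuously. ✓
d: no successors, so [][]p holds vacuously. ✓
g: successors {a}; []p there: a:T. ✓
— 3 worlds.
For <><>p:
a: no successors, so <><>p fails. ✗
d: no successors, so <><>p fails. ✗
g: successors {a}; <>p there: a:F. ✗
— 0 worlds.

3 and 0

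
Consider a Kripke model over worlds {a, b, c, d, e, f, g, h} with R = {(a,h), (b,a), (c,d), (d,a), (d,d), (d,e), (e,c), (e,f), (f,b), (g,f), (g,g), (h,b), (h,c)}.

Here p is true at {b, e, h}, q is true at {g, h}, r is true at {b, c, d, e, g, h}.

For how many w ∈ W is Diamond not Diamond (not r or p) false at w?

6

a: successors {h}; not Diamond (not r or p) there: h:F. ✗
b: successors {a}; not Diamond (not r or p) there: a:F. ✗
c: successors {d}; not Diamond (not r or p) there: d:F. ✗
d: successors {a, d, e}; not Diamond (not r or p) there: a:F, d:F, e:F. ✗
e: successors {c, f}; not Diamond (not r or p) there: c:T, f:F. ✓
f: successors {b}; not Diamond (not r or p) there: b:F. ✗
g: successors {f, g}; not Diamond (not r or p) there: f:F, g:F. ✗
h: successors {b, c}; not Diamond (not r or p) there: b:F, c:T. ✓
Satisfying worlds: {e, h}.
So Diamond not Diamond (not r or p) fails at the other 6 worlds.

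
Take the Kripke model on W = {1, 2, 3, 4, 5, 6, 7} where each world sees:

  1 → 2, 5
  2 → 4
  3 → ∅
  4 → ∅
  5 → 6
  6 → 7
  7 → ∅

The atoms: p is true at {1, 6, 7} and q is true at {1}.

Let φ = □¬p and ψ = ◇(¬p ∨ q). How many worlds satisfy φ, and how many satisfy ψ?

For □¬p:
1: successors {2, 5}; ¬p there: 2:T, 5:T. ✓
2: successors {4}; ¬p there: 4:T. ✓
3: no successors, so □¬p holds vacuously. ✓
4: no successors, so □¬p holds vacuously. ✓
5: successors {6}; ¬p there: 6:F. ✗
6: successors {7}; ¬p there: 7:F. ✗
7: no successors, so □¬p holds vacuously. ✓
— 5 worlds.
For ◇(¬p ∨ q):
1: successors {2, 5}; ¬p ∨ q there: 2:T, 5:T. ✓
2: successors {4}; ¬p ∨ q there: 4:T. ✓
3: no successors, so ◇(¬p ∨ q) fails. ✗
4: no successors, so ◇(¬p ∨ q) fails. ✗
5: successors {6}; ¬p ∨ q there: 6:F. ✗
6: successors {7}; ¬p ∨ q there: 7:F. ✗
7: no successors, so ◇(¬p ∨ q) fails. ✗
— 2 worlds.

5 and 2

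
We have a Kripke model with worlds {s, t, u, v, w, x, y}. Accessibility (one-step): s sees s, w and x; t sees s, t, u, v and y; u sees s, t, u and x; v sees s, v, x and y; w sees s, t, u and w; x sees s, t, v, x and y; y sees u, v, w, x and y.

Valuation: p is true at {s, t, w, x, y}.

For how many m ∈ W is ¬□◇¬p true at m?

s: □◇¬p is F. ✓
t: □◇¬p is F. ✓
u: □◇¬p is F. ✓
v: □◇¬p is F. ✓
w: □◇¬p is F. ✓
x: □◇¬p is F. ✓
y: □◇¬p is T. ✗
Satisfying worlds: {s, t, u, v, w, x}.

6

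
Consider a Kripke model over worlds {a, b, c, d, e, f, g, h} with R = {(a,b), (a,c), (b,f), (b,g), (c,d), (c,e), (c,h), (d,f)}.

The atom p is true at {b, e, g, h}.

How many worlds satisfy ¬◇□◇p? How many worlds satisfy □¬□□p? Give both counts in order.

For ¬◇□◇p:
a: ◇□◇p is F. ✓
b: ◇□◇p is T. ✗
c: ◇□◇p is T. ✗
d: ◇□◇p is T. ✗
e: ◇□◇p is F. ✓
f: ◇□◇p is F. ✓
g: ◇□◇p is F. ✓
h: ◇□◇p is F. ✓
— 5 worlds.
For □¬□□p:
a: successors {b, c}; ¬□□p there: b:F, c:T. ✗
b: successors {f, g}; ¬□□p there: f:F, g:F. ✗
c: successors {d, e, h}; ¬□□p there: d:F, e:F, h:F. ✗
d: successors {f}; ¬□□p there: f:F. ✗
e: no successors, so □¬□□p holds vacuously. ✓
f: no successors, so □¬□□p holds vacuously. ✓
g: no successors, so □¬□□p holds vacuously. ✓
h: no successors, so □¬□□p holds vacuously. ✓
— 4 worlds.

5 and 4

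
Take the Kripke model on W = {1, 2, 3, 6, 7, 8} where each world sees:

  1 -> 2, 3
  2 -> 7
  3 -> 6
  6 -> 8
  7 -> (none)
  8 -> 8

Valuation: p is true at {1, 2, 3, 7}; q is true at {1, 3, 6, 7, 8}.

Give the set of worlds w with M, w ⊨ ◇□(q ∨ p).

{1, 2, 3, 6, 8}

1: successors {2, 3}; □(q ∨ p) there: 2:T, 3:T. ✓
2: successors {7}; □(q ∨ p) there: 7:T. ✓
3: successors {6}; □(q ∨ p) there: 6:T. ✓
6: successors {8}; □(q ∨ p) there: 8:T. ✓
7: no successors, so ◇□(q ∨ p) fails. ✗
8: successors {8}; □(q ∨ p) there: 8:T. ✓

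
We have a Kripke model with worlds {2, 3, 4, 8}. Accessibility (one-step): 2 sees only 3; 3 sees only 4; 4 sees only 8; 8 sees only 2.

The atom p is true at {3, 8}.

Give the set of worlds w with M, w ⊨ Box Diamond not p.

2: successors {3}; Diamond not p there: 3:T. ✓
3: successors {4}; Diamond not p there: 4:F. ✗
4: successors {8}; Diamond not p there: 8:T. ✓
8: successors {2}; Diamond not p there: 2:F. ✗

{2, 4}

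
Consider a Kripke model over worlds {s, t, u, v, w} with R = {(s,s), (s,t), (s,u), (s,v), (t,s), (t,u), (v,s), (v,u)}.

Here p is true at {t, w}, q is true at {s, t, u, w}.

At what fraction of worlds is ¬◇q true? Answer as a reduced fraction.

s: ◇q is T. ✗
t: ◇q is T. ✗
u: ◇q is F. ✓
v: ◇q is T. ✗
w: ◇q is F. ✓
That's 2 of 5 worlds, so 2/5.

2/5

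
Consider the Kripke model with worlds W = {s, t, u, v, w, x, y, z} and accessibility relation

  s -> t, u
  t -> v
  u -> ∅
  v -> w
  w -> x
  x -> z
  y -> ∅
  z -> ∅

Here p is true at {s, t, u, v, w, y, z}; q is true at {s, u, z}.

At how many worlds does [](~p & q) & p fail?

s: [](~p & q) is F, p is T. ✗
t: [](~p & q) is F, p is T. ✗
u: [](~p & q) is T, p is T. ✓
v: [](~p & q) is F, p is T. ✗
w: [](~p & q) is F, p is T. ✗
x: [](~p & q) is F, p is F. ✗
y: [](~p & q) is T, p is T. ✓
z: [](~p & q) is T, p is T. ✓
Satisfying worlds: {u, y, z}.
So [](~p & q) & p fails at the other 5 worlds.

5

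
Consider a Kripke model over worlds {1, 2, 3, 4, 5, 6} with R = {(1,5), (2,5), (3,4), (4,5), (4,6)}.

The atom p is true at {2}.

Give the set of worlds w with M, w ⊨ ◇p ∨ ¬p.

1: ◇p is F, ¬p is T. ✓
2: ◇p is F, ¬p is F. ✗
3: ◇p is F, ¬p is T. ✓
4: ◇p is F, ¬p is T. ✓
5: ◇p is F, ¬p is T. ✓
6: ◇p is F, ¬p is T. ✓

{1, 3, 4, 5, 6}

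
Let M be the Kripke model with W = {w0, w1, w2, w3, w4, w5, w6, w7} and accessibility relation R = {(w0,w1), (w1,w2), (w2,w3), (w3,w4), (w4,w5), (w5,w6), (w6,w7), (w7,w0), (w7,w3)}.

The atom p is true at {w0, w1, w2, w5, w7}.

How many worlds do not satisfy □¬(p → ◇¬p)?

w0: successors {w1}; ¬(p → ◇¬p) there: w1:T. ✓
w1: successors {w2}; ¬(p → ◇¬p) there: w2:F. ✗
w2: successors {w3}; ¬(p → ◇¬p) there: w3:F. ✗
w3: successors {w4}; ¬(p → ◇¬p) there: w4:F. ✗
w4: successors {w5}; ¬(p → ◇¬p) there: w5:F. ✗
w5: successors {w6}; ¬(p → ◇¬p) there: w6:F. ✗
w6: successors {w7}; ¬(p → ◇¬p) there: w7:F. ✗
w7: successors {w0, w3}; ¬(p → ◇¬p) there: w0:T, w3:F. ✗
Satisfying worlds: {w0}.
So □¬(p → ◇¬p) fails at the other 7 worlds.

7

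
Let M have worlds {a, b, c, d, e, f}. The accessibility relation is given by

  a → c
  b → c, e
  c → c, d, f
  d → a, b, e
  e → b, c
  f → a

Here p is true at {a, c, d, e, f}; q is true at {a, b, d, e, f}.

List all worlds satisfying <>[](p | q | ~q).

{a, b, c, d, e, f}

a: successors {c}; [](p | q | ~q) there: c:T. ✓
b: successors {c, e}; [](p | q | ~q) there: c:T, e:T. ✓
c: successors {c, d, f}; [](p | q | ~q) there: c:T, d:T, f:T. ✓
d: successors {a, b, e}; [](p | q | ~q) there: a:T, b:T, e:T. ✓
e: successors {b, c}; [](p | q | ~q) there: b:T, c:T. ✓
f: successors {a}; [](p | q | ~q) there: a:T. ✓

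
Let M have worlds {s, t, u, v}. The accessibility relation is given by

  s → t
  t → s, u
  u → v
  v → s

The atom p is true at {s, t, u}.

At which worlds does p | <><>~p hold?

s: p is T, <><>~p is F. ✓
t: p is T, <><>~p is T. ✓
u: p is T, <><>~p is F. ✓
v: p is F, <><>~p is F. ✗

{s, t, u}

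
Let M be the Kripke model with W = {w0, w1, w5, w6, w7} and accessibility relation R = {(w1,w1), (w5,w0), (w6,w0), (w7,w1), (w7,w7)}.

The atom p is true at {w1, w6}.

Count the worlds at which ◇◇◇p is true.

2

w0: no successors, so ◇◇◇p fails. ✗
w1: successors {w1}; ◇◇p there: w1:T. ✓
w5: successors {w0}; ◇◇p there: w0:F. ✗
w6: successors {w0}; ◇◇p there: w0:F. ✗
w7: successors {w1, w7}; ◇◇p there: w1:T, w7:T. ✓
Satisfying worlds: {w1, w7}.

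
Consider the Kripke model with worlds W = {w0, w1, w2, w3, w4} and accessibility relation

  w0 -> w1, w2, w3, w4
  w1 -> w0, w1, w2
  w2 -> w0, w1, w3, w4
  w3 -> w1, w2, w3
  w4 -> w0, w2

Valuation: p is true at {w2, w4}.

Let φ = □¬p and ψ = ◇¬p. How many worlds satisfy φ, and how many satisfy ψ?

For □¬p:
w0: successors {w1, w2, w3, w4}; ¬p there: w1:T, w2:F, w3:T, w4:F. ✗
w1: successors {w0, w1, w2}; ¬p there: w0:T, w1:T, w2:F. ✗
w2: successors {w0, w1, w3, w4}; ¬p there: w0:T, w1:T, w3:T, w4:F. ✗
w3: successors {w1, w2, w3}; ¬p there: w1:T, w2:F, w3:T. ✗
w4: successors {w0, w2}; ¬p there: w0:T, w2:F. ✗
— 0 worlds.
For ◇¬p:
w0: successors {w1, w2, w3, w4}; ¬p there: w1:T, w2:F, w3:T, w4:F. ✓
w1: successors {w0, w1, w2}; ¬p there: w0:T, w1:T, w2:F. ✓
w2: successors {w0, w1, w3, w4}; ¬p there: w0:T, w1:T, w3:T, w4:F. ✓
w3: successors {w1, w2, w3}; ¬p there: w1:T, w2:F, w3:T. ✓
w4: successors {w0, w2}; ¬p there: w0:T, w2:F. ✓
— 5 worlds.

0 and 5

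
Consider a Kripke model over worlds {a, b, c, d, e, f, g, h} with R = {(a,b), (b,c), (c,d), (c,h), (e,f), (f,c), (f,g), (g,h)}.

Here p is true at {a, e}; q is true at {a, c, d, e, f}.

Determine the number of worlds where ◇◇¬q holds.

3

a: successors {b}; ◇¬q there: b:F. ✗
b: successors {c}; ◇¬q there: c:T. ✓
c: successors {d, h}; ◇¬q there: d:F, h:F. ✗
d: no successors, so ◇◇¬q fails. ✗
e: successors {f}; ◇¬q there: f:T. ✓
f: successors {c, g}; ◇¬q there: c:T, g:T. ✓
g: successors {h}; ◇¬q there: h:F. ✗
h: no successors, so ◇◇¬q fails. ✗
Satisfying worlds: {b, e, f}.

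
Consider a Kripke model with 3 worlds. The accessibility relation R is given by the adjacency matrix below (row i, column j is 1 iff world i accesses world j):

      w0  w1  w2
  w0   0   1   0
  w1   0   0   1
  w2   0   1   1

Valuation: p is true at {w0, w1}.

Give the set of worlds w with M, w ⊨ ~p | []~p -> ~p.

w0: ~p | []~p is F, ~p is F. ✓
w1: ~p | []~p is T, ~p is F. ✗
w2: ~p | []~p is T, ~p is T. ✓

{w0, w2}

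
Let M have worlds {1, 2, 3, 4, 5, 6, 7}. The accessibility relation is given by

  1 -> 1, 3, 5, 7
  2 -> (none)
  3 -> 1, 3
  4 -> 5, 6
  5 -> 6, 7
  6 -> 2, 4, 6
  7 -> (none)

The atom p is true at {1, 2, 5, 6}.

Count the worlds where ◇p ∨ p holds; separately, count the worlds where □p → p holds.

6 and 5

For ◇p ∨ p:
1: ◇p is T, p is T. ✓
2: ◇p is F, p is T. ✓
3: ◇p is T, p is F. ✓
4: ◇p is T, p is F. ✓
5: ◇p is T, p is T. ✓
6: ◇p is T, p is T. ✓
7: ◇p is F, p is F. ✗
— 6 worlds.
For □p → p:
1: □p is F, p is T. ✓
2: □p is T, p is T. ✓
3: □p is F, p is F. ✓
4: □p is T, p is F. ✗
5: □p is F, p is T. ✓
6: □p is F, p is T. ✓
7: □p is T, p is F. ✗
— 5 worlds.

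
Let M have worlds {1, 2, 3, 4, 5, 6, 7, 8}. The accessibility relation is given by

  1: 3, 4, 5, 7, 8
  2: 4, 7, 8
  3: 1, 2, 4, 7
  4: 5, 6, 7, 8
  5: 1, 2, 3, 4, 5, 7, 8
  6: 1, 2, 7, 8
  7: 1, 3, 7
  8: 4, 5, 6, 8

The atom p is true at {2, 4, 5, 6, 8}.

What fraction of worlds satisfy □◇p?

1: successors {3, 4, 5, 7, 8}; ◇p there: 3:T, 4:T, 5:T, 7:F, 8:T. ✗
2: successors {4, 7, 8}; ◇p there: 4:T, 7:F, 8:T. ✗
3: successors {1, 2, 4, 7}; ◇p there: 1:T, 2:T, 4:T, 7:F. ✗
4: successors {5, 6, 7, 8}; ◇p there: 5:T, 6:T, 7:F, 8:T. ✗
5: successors {1, 2, 3, 4, 5, 7, 8}; ◇p there: 1:T, 2:T, 3:T, 4:T, 5:T, 7:F, 8:T. ✗
6: successors {1, 2, 7, 8}; ◇p there: 1:T, 2:T, 7:F, 8:T. ✗
7: successors {1, 3, 7}; ◇p there: 1:T, 3:T, 7:F. ✗
8: successors {4, 5, 6, 8}; ◇p there: 4:T, 5:T, 6:T, 8:T. ✓
That's 1 of 8 worlds, so 1/8.

1/8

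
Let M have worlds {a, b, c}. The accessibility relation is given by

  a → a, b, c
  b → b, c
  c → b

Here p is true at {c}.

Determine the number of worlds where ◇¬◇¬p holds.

0

a: successors {a, b, c}; ¬◇¬p there: a:F, b:F, c:F. ✗
b: successors {b, c}; ¬◇¬p there: b:F, c:F. ✗
c: successors {b}; ¬◇¬p there: b:F. ✗
Satisfying worlds: ∅.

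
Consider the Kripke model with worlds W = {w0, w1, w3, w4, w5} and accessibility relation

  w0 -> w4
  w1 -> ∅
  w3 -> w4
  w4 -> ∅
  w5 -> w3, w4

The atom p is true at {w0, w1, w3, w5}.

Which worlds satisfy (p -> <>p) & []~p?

{w4}

w0: p -> <>p is F, []~p is T. ✗
w1: p -> <>p is F, []~p is T. ✗
w3: p -> <>p is F, []~p is T. ✗
w4: p -> <>p is T, []~p is T. ✓
w5: p -> <>p is T, []~p is F. ✗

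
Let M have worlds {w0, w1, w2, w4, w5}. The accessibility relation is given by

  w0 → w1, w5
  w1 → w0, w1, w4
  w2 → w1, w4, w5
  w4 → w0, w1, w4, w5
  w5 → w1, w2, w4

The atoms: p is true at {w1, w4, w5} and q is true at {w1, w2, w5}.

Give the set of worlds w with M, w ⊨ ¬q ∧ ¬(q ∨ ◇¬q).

w0: ¬q is T, ¬(q ∨ ◇¬q) is T. ✓
w1: ¬q is F, ¬(q ∨ ◇¬q) is F. ✗
w2: ¬q is F, ¬(q ∨ ◇¬q) is F. ✗
w4: ¬q is T, ¬(q ∨ ◇¬q) is F. ✗
w5: ¬q is F, ¬(q ∨ ◇¬q) is F. ✗

{w0}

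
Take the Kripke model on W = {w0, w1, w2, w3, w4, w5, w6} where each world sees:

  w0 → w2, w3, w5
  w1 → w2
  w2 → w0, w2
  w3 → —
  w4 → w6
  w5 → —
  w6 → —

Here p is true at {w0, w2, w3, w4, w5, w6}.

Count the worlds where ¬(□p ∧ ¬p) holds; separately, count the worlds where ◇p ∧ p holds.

6 and 3

For ¬(□p ∧ ¬p):
w0: □p ∧ ¬p is F. ✓
w1: □p ∧ ¬p is T. ✗
w2: □p ∧ ¬p is F. ✓
w3: □p ∧ ¬p is F. ✓
w4: □p ∧ ¬p is F. ✓
w5: □p ∧ ¬p is F. ✓
w6: □p ∧ ¬p is F. ✓
— 6 worlds.
For ◇p ∧ p:
w0: ◇p is T, p is T. ✓
w1: ◇p is T, p is F. ✗
w2: ◇p is T, p is T. ✓
w3: ◇p is F, p is T. ✗
w4: ◇p is T, p is T. ✓
w5: ◇p is F, p is T. ✗
w6: ◇p is F, p is T. ✗
— 3 worlds.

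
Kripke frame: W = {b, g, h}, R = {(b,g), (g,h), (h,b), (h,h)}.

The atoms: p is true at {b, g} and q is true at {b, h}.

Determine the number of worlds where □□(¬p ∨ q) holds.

b: successors {g}; □(¬p ∨ q) there: g:T. ✓
g: successors {h}; □(¬p ∨ q) there: h:T. ✓
h: successors {b, h}; □(¬p ∨ q) there: b:F, h:T. ✗
Satisfying worlds: {b, g}.

2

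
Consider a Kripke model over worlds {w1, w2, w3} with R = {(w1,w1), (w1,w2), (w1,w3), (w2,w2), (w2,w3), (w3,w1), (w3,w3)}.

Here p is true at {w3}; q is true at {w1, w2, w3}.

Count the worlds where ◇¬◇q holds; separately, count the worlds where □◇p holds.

0 and 3

For ◇¬◇q:
w1: successors {w1, w2, w3}; ¬◇q there: w1:F, w2:F, w3:F. ✗
w2: successors {w2, w3}; ¬◇q there: w2:F, w3:F. ✗
w3: successors {w1, w3}; ¬◇q there: w1:F, w3:F. ✗
— 0 worlds.
For □◇p:
w1: successors {w1, w2, w3}; ◇p there: w1:T, w2:T, w3:T. ✓
w2: successors {w2, w3}; ◇p there: w2:T, w3:T. ✓
w3: successors {w1, w3}; ◇p there: w1:T, w3:T. ✓
— 3 worlds.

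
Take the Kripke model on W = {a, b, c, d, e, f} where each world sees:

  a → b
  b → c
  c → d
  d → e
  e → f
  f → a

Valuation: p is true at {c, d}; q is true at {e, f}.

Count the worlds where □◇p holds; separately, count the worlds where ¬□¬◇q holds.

2 and 2

For □◇p:
a: successors {b}; ◇p there: b:T. ✓
b: successors {c}; ◇p there: c:T. ✓
c: successors {d}; ◇p there: d:F. ✗
d: successors {e}; ◇p there: e:F. ✗
e: successors {f}; ◇p there: f:F. ✗
f: successors {a}; ◇p there: a:F. ✗
— 2 worlds.
For ¬□¬◇q:
a: □¬◇q is T. ✗
b: □¬◇q is T. ✗
c: □¬◇q is F. ✓
d: □¬◇q is F. ✓
e: □¬◇q is T. ✗
f: □¬◇q is T. ✗
— 2 worlds.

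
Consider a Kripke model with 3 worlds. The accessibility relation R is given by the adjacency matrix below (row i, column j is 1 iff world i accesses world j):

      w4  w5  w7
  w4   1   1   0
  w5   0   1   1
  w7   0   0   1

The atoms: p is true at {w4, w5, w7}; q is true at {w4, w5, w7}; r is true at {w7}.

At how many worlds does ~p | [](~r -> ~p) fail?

w4: ~p is F, [](~r -> ~p) is F. ✗
w5: ~p is F, [](~r -> ~p) is F. ✗
w7: ~p is F, [](~r -> ~p) is T. ✓
Satisfying worlds: {w7}.
So ~p | [](~r -> ~p) fails at the other 2 worlds.

2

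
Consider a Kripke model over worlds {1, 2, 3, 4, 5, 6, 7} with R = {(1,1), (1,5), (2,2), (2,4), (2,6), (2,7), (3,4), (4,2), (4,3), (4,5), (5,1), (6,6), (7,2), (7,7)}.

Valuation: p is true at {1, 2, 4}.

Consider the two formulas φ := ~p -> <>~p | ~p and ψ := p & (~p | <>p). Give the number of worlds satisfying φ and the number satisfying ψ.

7 and 3

For ~p -> <>~p | ~p:
1: ~p is F, <>~p | ~p is T. ✓
2: ~p is F, <>~p | ~p is T. ✓
3: ~p is T, <>~p | ~p is T. ✓
4: ~p is F, <>~p | ~p is T. ✓
5: ~p is T, <>~p | ~p is T. ✓
6: ~p is T, <>~p | ~p is T. ✓
7: ~p is T, <>~p | ~p is T. ✓
— 7 worlds.
For p & (~p | <>p):
1: p is T, ~p | <>p is T. ✓
2: p is T, ~p | <>p is T. ✓
3: p is F, ~p | <>p is T. ✗
4: p is T, ~p | <>p is T. ✓
5: p is F, ~p | <>p is T. ✗
6: p is F, ~p | <>p is T. ✗
7: p is F, ~p | <>p is T. ✗
— 3 worlds.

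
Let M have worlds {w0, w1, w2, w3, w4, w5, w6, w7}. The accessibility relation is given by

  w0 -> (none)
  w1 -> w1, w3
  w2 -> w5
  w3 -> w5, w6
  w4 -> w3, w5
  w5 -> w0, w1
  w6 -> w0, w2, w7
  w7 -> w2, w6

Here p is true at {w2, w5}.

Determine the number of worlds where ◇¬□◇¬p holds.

w0: no successors, so ◇¬□◇¬p fails. ✗
w1: successors {w1, w3}; ¬□◇¬p there: w1:F, w3:F. ✗
w2: successors {w5}; ¬□◇¬p there: w5:T. ✓
w3: successors {w5, w6}; ¬□◇¬p there: w5:T, w6:T. ✓
w4: successors {w3, w5}; ¬□◇¬p there: w3:F, w5:T. ✓
w5: successors {w0, w1}; ¬□◇¬p there: w0:F, w1:F. ✗
w6: successors {w0, w2, w7}; ¬□◇¬p there: w0:F, w2:F, w7:T. ✓
w7: successors {w2, w6}; ¬□◇¬p there: w2:F, w6:T. ✓
Satisfying worlds: {w2, w3, w4, w6, w7}.

5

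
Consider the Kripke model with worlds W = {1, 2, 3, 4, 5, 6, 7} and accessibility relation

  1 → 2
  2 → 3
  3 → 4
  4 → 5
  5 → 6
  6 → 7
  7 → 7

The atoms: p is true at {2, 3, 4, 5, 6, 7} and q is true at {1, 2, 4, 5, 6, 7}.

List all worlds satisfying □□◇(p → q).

{1, 2, 3, 4, 5, 6, 7}

1: successors {2}; □◇(p → q) there: 2:T. ✓
2: successors {3}; □◇(p → q) there: 3:T. ✓
3: successors {4}; □◇(p → q) there: 4:T. ✓
4: successors {5}; □◇(p → q) there: 5:T. ✓
5: successors {6}; □◇(p → q) there: 6:T. ✓
6: successors {7}; □◇(p → q) there: 7:T. ✓
7: successors {7}; □◇(p → q) there: 7:T. ✓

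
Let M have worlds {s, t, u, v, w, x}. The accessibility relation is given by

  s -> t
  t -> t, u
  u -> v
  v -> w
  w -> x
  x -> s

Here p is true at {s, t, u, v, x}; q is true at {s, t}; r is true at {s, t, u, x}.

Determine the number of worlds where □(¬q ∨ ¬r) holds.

3

s: successors {t}; ¬q ∨ ¬r there: t:F. ✗
t: successors {t, u}; ¬q ∨ ¬r there: t:F, u:T. ✗
u: successors {v}; ¬q ∨ ¬r there: v:T. ✓
v: successors {w}; ¬q ∨ ¬r there: w:T. ✓
w: successors {x}; ¬q ∨ ¬r there: x:T. ✓
x: successors {s}; ¬q ∨ ¬r there: s:F. ✗
Satisfying worlds: {u, v, w}.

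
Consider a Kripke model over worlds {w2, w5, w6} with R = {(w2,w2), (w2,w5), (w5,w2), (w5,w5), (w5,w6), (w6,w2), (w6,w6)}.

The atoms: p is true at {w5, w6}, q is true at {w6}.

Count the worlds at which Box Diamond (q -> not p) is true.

3

w2: successors {w2, w5}; Diamond (q -> not p) there: w2:T, w5:T. ✓
w5: successors {w2, w5, w6}; Diamond (q -> not p) there: w2:T, w5:T, w6:T. ✓
w6: successors {w2, w6}; Diamond (q -> not p) there: w2:T, w6:T. ✓
Satisfying worlds: {w2, w5, w6}.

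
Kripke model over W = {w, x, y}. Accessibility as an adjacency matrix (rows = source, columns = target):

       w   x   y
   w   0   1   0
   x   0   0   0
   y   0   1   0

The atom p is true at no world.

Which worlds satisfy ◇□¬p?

w: successors {x}; □¬p there: x:T. ✓
x: no successors, so ◇□¬p fails. ✗
y: successors {x}; □¬p there: x:T. ✓

{w, y}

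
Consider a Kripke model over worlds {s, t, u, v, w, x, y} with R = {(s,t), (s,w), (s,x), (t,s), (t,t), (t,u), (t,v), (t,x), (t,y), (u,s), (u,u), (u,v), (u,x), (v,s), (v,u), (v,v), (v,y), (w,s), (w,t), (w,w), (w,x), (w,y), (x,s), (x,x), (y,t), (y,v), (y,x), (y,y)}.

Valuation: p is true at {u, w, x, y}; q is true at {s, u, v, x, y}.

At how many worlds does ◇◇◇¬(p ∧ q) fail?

s: successors {t, w, x}; ◇◇¬(p ∧ q) there: t:T, w:T, x:T. ✓
t: successors {s, t, u, v, x, y}; ◇◇¬(p ∧ q) there: s:T, t:T, u:T, v:T, x:T, y:T. ✓
u: successors {s, u, v, x}; ◇◇¬(p ∧ q) there: s:T, u:T, v:T, x:T. ✓
v: successors {s, u, v, y}; ◇◇¬(p ∧ q) there: s:T, u:T, v:T, y:T. ✓
w: successors {s, t, w, x, y}; ◇◇¬(p ∧ q) there: s:T, t:T, w:T, x:T, y:T. ✓
x: successors {s, x}; ◇◇¬(p ∧ q) there: s:T, x:T. ✓
y: successors {t, v, x, y}; ◇◇¬(p ∧ q) there: t:T, v:T, x:T, y:T. ✓
Satisfying worlds: {s, t, u, v, w, x, y}.
So ◇◇◇¬(p ∧ q) fails at the other 0 worlds.

0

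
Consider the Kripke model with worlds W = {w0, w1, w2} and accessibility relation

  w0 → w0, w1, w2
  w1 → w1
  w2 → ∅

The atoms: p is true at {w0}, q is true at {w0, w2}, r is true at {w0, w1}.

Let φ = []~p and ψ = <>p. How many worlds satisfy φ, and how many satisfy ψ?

For []~p:
w0: successors {w0, w1, w2}; ~p there: w0:F, w1:T, w2:T. ✗
w1: successors {w1}; ~p there: w1:T. ✓
w2: no successors, so []~p holds vacuously. ✓
— 2 worlds.
For <>p:
w0: successors {w0, w1, w2}; p there: w0:T, w1:F, w2:F. ✓
w1: successors {w1}; p there: w1:F. ✗
w2: no successors, so <>p fails. ✗
— 1 world.

2 and 1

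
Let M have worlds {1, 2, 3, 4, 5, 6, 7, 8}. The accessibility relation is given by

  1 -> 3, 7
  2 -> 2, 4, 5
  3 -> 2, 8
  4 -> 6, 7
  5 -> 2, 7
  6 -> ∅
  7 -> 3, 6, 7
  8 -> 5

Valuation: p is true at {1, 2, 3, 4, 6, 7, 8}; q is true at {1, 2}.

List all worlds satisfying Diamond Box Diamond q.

{3, 4, 7}

1: successors {3, 7}; Box Diamond q there: 3:F, 7:F. ✗
2: successors {2, 4, 5}; Box Diamond q there: 2:F, 4:F, 5:F. ✗
3: successors {2, 8}; Box Diamond q there: 2:F, 8:T. ✓
4: successors {6, 7}; Box Diamond q there: 6:T, 7:F. ✓
5: successors {2, 7}; Box Diamond q there: 2:F, 7:F. ✗
6: no successors, so Diamond Box Diamond q fails. ✗
7: successors {3, 6, 7}; Box Diamond q there: 3:F, 6:T, 7:F. ✓
8: successors {5}; Box Diamond q there: 5:F. ✗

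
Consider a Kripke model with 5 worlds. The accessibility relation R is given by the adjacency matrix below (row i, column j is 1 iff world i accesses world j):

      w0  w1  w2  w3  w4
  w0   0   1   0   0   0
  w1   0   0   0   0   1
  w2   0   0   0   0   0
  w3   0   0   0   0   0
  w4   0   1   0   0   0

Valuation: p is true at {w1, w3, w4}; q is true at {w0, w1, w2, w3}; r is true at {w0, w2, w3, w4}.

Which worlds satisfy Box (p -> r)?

w0: successors {w1}; p -> r there: w1:F. ✗
w1: successors {w4}; p -> r there: w4:T. ✓
w2: no successors, so Box (p -> r) holds vacuously. ✓
w3: no successors, so Box (p -> r) holds vacuously. ✓
w4: successors {w1}; p -> r there: w1:F. ✗

{w1, w2, w3}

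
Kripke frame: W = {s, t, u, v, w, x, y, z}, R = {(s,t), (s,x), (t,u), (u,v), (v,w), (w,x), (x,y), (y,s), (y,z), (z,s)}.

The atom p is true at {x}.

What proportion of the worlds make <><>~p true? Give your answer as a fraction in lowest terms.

s: successors {t, x}; <>~p there: t:T, x:T. ✓
t: successors {u}; <>~p there: u:T. ✓
u: successors {v}; <>~p there: v:T. ✓
v: successors {w}; <>~p there: w:F. ✗
w: successors {x}; <>~p there: x:T. ✓
x: successors {y}; <>~p there: y:T. ✓
y: successors {s, z}; <>~p there: s:T, z:T. ✓
z: successors {s}; <>~p there: s:T. ✓
That's 7 of 8 worlds, so 7/8.

7/8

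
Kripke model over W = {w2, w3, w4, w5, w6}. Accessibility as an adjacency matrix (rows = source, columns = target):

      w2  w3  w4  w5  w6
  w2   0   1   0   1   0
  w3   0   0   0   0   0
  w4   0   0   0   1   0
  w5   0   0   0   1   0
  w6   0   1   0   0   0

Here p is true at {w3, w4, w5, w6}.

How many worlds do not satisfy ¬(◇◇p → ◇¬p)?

2

w2: ◇◇p → ◇¬p is F. ✓
w3: ◇◇p → ◇¬p is T. ✗
w4: ◇◇p → ◇¬p is F. ✓
w5: ◇◇p → ◇¬p is F. ✓
w6: ◇◇p → ◇¬p is T. ✗
Satisfying worlds: {w2, w4, w5}.
So ¬(◇◇p → ◇¬p) fails at the other 2 worlds.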